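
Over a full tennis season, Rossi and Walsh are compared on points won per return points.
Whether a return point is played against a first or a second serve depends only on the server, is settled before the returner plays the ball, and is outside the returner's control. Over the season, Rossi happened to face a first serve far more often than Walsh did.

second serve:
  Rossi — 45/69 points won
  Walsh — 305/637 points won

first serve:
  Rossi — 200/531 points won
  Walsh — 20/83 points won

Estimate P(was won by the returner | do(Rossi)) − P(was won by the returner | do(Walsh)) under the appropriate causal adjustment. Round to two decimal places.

+0.16

Here serve type is a common cause — it drives both which player a case falls under and the outcome. The crude comparison mixes populations; the stratum-specific rates are the causally relevant ones.
Adjusting over the population distribution of serve type: 0.535·(0.652−0.479) + 0.465·(0.377−0.241) = +0.156.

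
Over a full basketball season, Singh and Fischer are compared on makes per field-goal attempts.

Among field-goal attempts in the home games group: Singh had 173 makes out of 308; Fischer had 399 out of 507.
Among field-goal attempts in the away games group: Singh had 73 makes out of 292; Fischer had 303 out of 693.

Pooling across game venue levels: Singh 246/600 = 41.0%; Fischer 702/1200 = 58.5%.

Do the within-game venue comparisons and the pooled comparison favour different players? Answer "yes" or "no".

Within each game venue level (home games 56.2% vs 78.7%; away games 25.0% vs 43.7%), Fischer has the higher rate every time. Pooled: 41.0% vs 58.5% — Fischer has the higher rate overall. They agree.

no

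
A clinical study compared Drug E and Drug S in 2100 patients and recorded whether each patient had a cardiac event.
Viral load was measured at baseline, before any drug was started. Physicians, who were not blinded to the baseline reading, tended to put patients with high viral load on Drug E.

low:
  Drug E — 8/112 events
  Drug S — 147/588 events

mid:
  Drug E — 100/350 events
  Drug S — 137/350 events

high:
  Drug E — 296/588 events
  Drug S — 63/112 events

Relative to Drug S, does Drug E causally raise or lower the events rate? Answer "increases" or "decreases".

Viral load differs across drugs for reasons unrelated to any effect of the drug itself, and it separately predicts the outcome — a classic confounder. We must compare within viral load levels.
Within each level — low: 7.1% vs 25.0%; mid: 28.6% vs 39.1%; high: 50.3% vs 56.2% — Drug E is lower every time.

decreases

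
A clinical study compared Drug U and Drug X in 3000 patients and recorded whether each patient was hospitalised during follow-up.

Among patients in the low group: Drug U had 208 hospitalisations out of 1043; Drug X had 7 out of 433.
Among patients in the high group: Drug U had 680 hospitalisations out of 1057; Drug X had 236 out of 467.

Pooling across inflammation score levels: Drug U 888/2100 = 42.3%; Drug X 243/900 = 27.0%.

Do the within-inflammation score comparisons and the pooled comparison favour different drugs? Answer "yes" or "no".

Within each inflammation score level (low 19.9% vs 1.6%; high 64.3% vs 50.5%), Drug X has the lower rate every time. Pooled: 42.3% vs 27.0% — Drug X has the lower rate overall. They agree.

no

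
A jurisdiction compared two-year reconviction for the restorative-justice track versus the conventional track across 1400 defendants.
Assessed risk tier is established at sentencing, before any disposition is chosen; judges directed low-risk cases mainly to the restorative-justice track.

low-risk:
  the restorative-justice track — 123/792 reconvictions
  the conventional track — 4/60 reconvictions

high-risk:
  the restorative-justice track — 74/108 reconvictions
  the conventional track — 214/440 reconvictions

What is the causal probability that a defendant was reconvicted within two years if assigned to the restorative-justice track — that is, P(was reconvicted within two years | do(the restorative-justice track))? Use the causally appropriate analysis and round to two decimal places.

0.36

The assessed risk tier-specific comparison favours the conventional track throughout, but the pooled figures favour the restorative-justice track. The question is whether to condition on assessed risk tier.
The imbalance in assessed risk tier arose from how defendants were allocated, not from anything the disposition did; and assessed risk tier independently affects the outcome. The pooled gap is confounded — condition on assessed risk tier.
Standardising the restorative-justice track to the population assessed risk tier mix: 0.609·123/792 + 0.391·74/108 = 0.363.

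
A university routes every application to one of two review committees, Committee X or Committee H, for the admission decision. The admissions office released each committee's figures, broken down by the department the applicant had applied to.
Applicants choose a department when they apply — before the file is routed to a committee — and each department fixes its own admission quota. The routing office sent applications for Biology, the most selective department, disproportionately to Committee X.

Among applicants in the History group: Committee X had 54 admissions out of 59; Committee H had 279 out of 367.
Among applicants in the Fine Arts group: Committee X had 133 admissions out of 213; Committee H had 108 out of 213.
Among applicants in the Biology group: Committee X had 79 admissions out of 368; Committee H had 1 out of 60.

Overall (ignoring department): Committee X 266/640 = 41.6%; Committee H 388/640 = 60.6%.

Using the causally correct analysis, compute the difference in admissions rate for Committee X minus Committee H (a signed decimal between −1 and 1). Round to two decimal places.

+0.16

Committee X is higher inside every department stratum but Committee H is higher in aggregate. Whether to stratify depends on how department relates to the review committee.
The imbalance in department arose from how applicants were allocated, not from anything the review committee did; and department independently affects the outcome. The pooled gap is confounded — condition on department.
Adjusting over the population distribution of department: 0.333·(0.915−0.760) + 0.333·(0.624−0.507) + 0.334·(0.215−0.017) = +0.157.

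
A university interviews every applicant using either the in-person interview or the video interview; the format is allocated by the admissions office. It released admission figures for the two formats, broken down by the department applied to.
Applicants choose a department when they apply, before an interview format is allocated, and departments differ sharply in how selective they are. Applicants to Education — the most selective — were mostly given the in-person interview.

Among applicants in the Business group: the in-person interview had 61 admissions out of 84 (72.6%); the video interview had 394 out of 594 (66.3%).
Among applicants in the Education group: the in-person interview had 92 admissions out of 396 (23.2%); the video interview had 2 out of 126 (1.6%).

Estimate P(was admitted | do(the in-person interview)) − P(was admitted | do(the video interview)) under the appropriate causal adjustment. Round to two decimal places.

+0.13

Since department is a pre-existing factor (not a product of the interview format) and it affects the outcome on its own, it is a confounder. The stratified rates, not the pooled rate, identify the causal effect.
Adjusting over the population distribution of department: 0.565·(0.726−0.663) + 0.435·(0.232−0.016) = +0.130.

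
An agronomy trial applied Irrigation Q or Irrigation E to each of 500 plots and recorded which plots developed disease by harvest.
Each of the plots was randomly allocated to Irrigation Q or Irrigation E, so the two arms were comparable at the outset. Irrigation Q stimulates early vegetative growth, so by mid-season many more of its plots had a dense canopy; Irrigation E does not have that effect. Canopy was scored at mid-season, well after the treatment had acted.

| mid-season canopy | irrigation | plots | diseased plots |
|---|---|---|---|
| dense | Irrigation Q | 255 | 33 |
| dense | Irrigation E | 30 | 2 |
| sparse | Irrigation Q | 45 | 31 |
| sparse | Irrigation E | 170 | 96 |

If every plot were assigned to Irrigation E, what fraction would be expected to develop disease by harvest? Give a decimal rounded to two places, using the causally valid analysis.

0.49

The mid-season canopy-specific comparison favours Irrigation E throughout, but the pooled figures favour Irrigation Q. The question is whether to condition on mid-season canopy.
Mid-season canopy lies on the pathway irrigation → mid-season canopy → outcome, so adjusting for it blocks the indirect effect. For the total causal effect of irrigation, use the unadjusted pooled rates.
So P(outcome | do(Irrigation E)) is just the pooled rate for Irrigation E: 98/200 = 0.490.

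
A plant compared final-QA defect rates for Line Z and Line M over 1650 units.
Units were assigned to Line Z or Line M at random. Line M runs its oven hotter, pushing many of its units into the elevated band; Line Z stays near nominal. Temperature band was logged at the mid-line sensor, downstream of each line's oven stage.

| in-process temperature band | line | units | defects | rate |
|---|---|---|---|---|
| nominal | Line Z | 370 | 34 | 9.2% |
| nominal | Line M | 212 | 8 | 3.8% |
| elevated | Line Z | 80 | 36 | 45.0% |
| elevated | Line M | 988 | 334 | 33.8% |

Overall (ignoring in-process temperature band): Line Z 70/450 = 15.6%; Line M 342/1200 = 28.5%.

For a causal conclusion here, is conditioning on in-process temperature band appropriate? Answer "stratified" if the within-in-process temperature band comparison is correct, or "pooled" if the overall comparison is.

Within every in-process temperature band level Line M has the lower rate, yet pooled Line Z does — Simpson's reversal.
The distribution of in-process temperature band is itself part of what the line does — it is an intermediate outcome. Holding it fixed would remove that part of the effect; the total effect is the pooled difference.
Pooled: Line Z 15.6% vs Line M 28.5%; Line Z is lower overall.

pooled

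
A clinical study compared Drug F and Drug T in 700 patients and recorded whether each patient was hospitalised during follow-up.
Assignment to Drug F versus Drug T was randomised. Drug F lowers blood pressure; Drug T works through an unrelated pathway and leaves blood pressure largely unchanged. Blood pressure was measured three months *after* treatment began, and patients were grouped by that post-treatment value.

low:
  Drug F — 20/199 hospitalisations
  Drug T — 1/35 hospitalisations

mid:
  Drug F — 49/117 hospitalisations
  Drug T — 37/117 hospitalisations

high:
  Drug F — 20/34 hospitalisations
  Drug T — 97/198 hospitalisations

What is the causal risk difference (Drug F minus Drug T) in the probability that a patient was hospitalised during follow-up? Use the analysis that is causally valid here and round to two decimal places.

-0.13

Drug T is lower inside every blood pressure stratum but Drug F is lower in aggregate. Whether to stratify depends on how blood pressure relates to the drug.
Blood pressure lies on the pathway drug → blood pressure → outcome, so adjusting for it blocks the indirect effect. For the total causal effect of drug, use the unadjusted pooled rates.
The causal difference is the pooled difference: 0.254 − 0.386 = -0.131.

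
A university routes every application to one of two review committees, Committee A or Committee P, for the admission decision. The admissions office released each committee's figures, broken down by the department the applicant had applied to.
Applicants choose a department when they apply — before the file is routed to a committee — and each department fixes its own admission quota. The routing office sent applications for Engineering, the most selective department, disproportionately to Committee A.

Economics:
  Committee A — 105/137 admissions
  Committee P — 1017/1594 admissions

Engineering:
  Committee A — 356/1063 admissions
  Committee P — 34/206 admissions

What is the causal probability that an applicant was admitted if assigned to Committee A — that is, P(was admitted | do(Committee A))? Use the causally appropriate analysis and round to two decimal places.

The department-specific comparison favours Committee A throughout, but the pooled figures favour Committee P. The question is whether to condition on department.
Department differs across review committees for reasons unrelated to any effect of the review committee itself, and it separately predicts the outcome — a classic confounder. We must compare within department levels.
Standardising Committee A to the population department mix: 0.577·105/137 + 0.423·356/1063 = 0.584.

0.58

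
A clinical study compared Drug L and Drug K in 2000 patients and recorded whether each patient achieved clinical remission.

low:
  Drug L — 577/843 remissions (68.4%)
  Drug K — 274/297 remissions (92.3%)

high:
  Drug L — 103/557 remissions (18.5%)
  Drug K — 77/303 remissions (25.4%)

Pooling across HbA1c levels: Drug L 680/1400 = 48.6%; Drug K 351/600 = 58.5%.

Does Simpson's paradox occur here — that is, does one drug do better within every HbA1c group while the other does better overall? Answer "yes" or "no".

Within each HbA1c level (low 68.4% vs 92.3%; high 18.5% vs 25.4%), Drug K has the higher rate every time. Pooled: 48.6% vs 58.5% — Drug K has the higher rate overall. They agree.

no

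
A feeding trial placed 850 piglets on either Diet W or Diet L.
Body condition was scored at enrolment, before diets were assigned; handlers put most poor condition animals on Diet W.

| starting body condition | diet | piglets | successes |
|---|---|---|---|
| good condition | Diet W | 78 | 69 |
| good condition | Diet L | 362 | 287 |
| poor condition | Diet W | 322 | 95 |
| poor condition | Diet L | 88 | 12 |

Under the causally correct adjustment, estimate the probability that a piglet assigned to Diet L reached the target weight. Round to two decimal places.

Starting body condition satisfies the back-door criterion: it is not a descendant of the diet, and it blocks the spurious path from diet to outcome. Adjusting for it (i.e., using the within-starting body condition rates) gives the causal effect.
Standardising Diet L to the population starting body condition mix: 0.518·287/362 + 0.482·12/88 = 0.476.

0.48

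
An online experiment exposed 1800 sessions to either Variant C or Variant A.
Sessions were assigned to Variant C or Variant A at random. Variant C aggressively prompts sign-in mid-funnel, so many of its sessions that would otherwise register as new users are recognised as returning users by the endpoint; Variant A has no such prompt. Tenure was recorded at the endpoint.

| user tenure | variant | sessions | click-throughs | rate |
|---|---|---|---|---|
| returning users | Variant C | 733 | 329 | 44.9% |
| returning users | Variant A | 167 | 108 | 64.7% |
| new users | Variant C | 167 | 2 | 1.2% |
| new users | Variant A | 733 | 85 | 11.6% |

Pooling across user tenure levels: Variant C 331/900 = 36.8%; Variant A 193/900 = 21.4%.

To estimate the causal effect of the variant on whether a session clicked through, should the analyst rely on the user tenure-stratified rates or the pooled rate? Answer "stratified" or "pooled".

The user tenure-specific comparison favours Variant A throughout, but the pooled figures favour Variant C. The question is whether to condition on user tenure.
The distribution of user tenure is itself part of what the variant does — it is an intermediate outcome. Holding it fixed would remove that part of the effect; the total effect is the pooled difference.
Pooled: Variant C 36.8% vs Variant A 21.4%; Variant C is higher overall.

pooled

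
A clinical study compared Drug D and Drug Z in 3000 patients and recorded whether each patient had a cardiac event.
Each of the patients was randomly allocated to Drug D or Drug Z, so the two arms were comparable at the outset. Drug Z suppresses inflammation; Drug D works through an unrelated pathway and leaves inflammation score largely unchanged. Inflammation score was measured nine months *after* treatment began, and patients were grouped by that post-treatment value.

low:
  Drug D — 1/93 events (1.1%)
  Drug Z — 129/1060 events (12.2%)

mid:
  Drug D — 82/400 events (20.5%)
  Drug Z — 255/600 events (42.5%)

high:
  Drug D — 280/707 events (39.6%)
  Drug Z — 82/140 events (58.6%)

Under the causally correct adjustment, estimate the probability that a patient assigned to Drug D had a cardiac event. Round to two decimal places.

0.30

Within every inflammation score level Drug D has the lower rate, yet pooled Drug Z does — Simpson's reversal.
Inflammation score is downstream of the drug. One should not condition on a consequence of treatment, so the overall rates are the right comparison.
So P(outcome | do(Drug D)) is just the pooled rate for Drug D: 363/1200 = 0.302.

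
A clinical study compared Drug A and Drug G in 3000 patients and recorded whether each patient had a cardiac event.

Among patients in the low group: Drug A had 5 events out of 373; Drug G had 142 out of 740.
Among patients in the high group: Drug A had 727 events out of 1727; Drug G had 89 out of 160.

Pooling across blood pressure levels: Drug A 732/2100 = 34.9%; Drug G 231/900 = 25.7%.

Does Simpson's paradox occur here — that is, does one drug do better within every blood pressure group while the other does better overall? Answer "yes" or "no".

yes

Within each blood pressure level (low 1.3% vs 19.2%; high 42.1% vs 55.6%), Drug A has the lower rate every time. Pooled: 34.9% vs 25.7% — Drug G has the lower rate overall. The two comparisons disagree.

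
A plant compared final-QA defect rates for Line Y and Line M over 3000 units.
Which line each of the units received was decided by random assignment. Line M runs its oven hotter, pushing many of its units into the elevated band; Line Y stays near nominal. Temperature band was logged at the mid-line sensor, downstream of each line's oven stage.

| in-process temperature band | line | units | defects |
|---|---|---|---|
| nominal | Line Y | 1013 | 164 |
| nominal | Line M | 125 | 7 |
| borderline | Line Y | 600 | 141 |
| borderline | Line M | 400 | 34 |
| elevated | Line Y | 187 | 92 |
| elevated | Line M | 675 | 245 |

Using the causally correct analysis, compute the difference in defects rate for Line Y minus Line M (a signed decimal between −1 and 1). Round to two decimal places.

-0.02

In-process temperature band lies on the pathway line → in-process temperature band → outcome, so adjusting for it blocks the indirect effect. For the total causal effect of line, use the unadjusted pooled rates.
The causal difference is the pooled difference: 0.221 − 0.238 = -0.018.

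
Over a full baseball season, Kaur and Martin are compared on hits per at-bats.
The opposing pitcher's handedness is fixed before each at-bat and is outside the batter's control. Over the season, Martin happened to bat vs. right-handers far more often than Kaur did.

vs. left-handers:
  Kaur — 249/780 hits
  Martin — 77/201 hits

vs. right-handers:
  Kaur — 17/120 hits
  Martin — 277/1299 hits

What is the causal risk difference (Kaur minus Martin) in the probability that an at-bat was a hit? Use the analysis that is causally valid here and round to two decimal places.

-0.07

Here pitcher handedness is a common cause — it drives both which player a case falls under and the outcome. The crude comparison mixes populations; the stratum-specific rates are the causally relevant ones.
Adjusting over the population distribution of pitcher handedness: 0.409·(0.319−0.383) + 0.591·(0.142−0.213) = -0.068.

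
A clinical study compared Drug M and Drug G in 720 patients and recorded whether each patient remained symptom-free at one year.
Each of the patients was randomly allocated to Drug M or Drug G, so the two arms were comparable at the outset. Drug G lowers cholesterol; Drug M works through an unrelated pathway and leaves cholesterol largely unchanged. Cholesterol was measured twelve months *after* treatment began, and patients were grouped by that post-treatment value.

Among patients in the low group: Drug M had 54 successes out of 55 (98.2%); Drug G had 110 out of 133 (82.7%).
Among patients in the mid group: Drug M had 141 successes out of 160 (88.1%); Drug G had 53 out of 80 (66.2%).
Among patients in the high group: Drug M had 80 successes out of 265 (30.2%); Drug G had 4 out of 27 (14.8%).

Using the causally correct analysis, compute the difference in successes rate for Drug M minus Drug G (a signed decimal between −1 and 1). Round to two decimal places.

Cholesterol is downstream of the drug. One should not condition on a consequence of treatment, so the overall rates are the right comparison.
The causal difference is the pooled difference: 0.573 − 0.696 = -0.123.

-0.12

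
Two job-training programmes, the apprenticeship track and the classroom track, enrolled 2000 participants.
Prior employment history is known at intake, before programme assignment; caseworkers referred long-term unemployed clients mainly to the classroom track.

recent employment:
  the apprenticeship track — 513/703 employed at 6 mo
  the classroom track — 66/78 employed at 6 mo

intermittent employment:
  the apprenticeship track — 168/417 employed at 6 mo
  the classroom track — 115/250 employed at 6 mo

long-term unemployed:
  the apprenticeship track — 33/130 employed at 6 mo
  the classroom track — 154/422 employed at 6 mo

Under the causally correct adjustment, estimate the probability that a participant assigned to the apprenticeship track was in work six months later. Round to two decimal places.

Within every prior employment history level the classroom track has the higher rate, yet pooled the apprenticeship track does — Simpson's reversal.
Nothing the programme does changes prior employment history; the imbalance is an allocation artefact. With prior employment history also predicting the outcome, the pooled figure is confounded, and the within-stratum comparison is the causal one.
Standardising the apprenticeship track to the population prior employment history mix: 0.391·513/703 + 0.334·168/417 + 0.276·33/130 = 0.489.

0.49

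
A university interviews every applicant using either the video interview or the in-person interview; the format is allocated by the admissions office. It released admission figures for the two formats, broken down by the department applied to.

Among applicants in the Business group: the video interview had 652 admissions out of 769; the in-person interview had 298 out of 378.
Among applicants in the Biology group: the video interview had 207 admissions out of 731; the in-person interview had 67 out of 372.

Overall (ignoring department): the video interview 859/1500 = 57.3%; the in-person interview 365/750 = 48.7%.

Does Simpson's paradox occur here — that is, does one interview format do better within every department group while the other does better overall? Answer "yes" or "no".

Within each department level (Business 84.8% vs 78.8%; Biology 28.3% vs 18.0%), the video interview has the higher rate every time. Pooled: 57.3% vs 48.7% — the video interview has the higher rate overall. They agree.

no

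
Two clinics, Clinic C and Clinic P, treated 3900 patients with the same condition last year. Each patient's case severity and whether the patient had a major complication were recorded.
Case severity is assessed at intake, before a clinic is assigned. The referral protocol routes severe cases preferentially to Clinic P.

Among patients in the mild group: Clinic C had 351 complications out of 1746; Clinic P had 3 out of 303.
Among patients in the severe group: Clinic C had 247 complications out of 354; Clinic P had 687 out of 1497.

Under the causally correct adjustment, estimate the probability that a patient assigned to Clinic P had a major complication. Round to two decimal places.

0.22

Since case severity is a pre-existing factor (not a product of the clinic) and it affects the outcome on its own, it is a confounder. The stratified rates, not the pooled rate, identify the causal effect.
Standardising Clinic P to the population case severity mix: 0.525·3/303 + 0.475·687/1497 = 0.223.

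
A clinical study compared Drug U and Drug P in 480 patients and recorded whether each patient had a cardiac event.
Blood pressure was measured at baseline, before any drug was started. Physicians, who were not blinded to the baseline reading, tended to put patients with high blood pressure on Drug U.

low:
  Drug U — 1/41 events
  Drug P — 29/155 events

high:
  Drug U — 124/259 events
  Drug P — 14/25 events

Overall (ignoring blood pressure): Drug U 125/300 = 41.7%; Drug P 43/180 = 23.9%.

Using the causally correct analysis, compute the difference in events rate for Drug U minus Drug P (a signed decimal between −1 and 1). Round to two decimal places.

-0.11

Blood pressure satisfies the back-door criterion: it is not a descendant of the drug, and it blocks the spurious path from drug to outcome. Adjusting for it (i.e., using the within-blood pressure rates) gives the causal effect.
Adjusting over the population distribution of blood pressure: 0.408·(0.024−0.187) + 0.592·(0.479−0.560) = -0.115.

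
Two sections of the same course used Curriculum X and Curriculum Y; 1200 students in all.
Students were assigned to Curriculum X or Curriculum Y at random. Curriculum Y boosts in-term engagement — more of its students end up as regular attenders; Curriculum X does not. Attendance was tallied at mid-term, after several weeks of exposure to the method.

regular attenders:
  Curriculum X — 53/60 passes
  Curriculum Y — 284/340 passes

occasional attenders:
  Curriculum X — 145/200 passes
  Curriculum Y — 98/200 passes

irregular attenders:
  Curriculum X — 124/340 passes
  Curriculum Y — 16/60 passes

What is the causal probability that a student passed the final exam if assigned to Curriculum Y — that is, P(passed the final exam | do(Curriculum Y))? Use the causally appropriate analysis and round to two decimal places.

0.66

Mid-term attendance is recorded after the teaching method and is itself shifted by it — it sits on the causal path from teaching method to outcome. Conditioning on a mediator would strip out part of the effect we want; the pooled comparison gives the total causal effect.
So P(outcome | do(Curriculum Y)) is just the pooled rate for Curriculum Y: 398/600 = 0.663.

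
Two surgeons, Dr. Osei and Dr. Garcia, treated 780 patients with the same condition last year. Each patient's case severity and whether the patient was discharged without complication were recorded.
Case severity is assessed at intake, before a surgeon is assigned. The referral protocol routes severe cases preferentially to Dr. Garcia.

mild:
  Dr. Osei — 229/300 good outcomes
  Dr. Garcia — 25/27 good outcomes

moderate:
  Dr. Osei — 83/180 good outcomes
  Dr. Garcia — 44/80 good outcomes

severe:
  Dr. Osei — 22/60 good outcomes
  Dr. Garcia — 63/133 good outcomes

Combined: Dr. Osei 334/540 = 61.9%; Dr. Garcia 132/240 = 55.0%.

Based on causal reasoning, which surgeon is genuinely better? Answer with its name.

Nothing the surgeon does changes case severity; the imbalance is an allocation artefact. With case severity also predicting the outcome, the pooled figure is confounded, and the within-stratum comparison is the causal one.
Within each level — mild: 76.3% vs 92.6%; moderate: 46.1% vs 55.0%; severe: 36.7% vs 47.4% — Dr. Garcia is higher every time.

Dr. Garcia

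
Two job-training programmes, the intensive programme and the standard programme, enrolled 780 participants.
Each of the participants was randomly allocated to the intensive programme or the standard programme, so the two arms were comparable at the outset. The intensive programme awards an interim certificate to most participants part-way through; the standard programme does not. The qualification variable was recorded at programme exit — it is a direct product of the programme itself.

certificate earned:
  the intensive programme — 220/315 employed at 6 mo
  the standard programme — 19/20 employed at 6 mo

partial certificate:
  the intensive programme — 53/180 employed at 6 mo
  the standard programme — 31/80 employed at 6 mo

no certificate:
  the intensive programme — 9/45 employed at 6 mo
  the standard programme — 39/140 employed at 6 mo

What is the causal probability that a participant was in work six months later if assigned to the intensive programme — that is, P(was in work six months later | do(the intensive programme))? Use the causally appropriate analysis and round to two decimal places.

Qualification attained during the programme here is a post-treatment variable shaped by the programme; conditioning on it would introduce bias rather than remove it. The overall comparison is the causal one.
So P(outcome | do(the intensive programme)) is just the pooled rate for the intensive programme: 282/540 = 0.522.

0.52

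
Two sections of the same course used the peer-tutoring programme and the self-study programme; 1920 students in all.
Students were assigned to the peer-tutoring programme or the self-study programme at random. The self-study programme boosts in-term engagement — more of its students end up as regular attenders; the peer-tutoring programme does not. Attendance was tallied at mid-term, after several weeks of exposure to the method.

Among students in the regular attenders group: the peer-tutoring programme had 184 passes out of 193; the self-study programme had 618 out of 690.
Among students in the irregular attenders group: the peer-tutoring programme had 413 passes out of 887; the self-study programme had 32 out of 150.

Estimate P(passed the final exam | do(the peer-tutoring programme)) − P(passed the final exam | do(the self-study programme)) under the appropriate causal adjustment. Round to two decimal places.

-0.22

Within every mid-term attendance level the peer-tutoring programme has the higher rate, yet pooled the self-study programme does — Simpson's reversal.
Stratifying would compare teaching methods among students the teaching methods themselves sorted into mid-term attendance groups — a form of selection on an intermediate. The unconditioned pooled rates give the total causal effect.
The causal difference is the pooled difference: 0.553 − 0.774 = -0.221.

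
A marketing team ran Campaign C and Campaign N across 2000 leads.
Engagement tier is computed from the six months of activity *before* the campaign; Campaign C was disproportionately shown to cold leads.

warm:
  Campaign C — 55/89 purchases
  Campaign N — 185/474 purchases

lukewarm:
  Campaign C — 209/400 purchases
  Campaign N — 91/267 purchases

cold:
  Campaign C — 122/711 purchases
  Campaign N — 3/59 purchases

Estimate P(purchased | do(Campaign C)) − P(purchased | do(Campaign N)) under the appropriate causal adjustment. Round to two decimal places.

+0.17

Campaign C is higher inside every engagement tier stratum but Campaign N is higher in aggregate. Whether to stratify depends on how engagement tier relates to the campaign.
Engagement tier satisfies the back-door criterion: it is not a descendant of the campaign, and it blocks the spurious path from campaign to outcome. Adjusting for it (i.e., using the within-engagement tier rates) gives the causal effect.
Adjusting over the population distribution of engagement tier: 0.281·(0.618−0.390) + 0.334·(0.522−0.341) + 0.385·(0.172−0.051) = +0.171.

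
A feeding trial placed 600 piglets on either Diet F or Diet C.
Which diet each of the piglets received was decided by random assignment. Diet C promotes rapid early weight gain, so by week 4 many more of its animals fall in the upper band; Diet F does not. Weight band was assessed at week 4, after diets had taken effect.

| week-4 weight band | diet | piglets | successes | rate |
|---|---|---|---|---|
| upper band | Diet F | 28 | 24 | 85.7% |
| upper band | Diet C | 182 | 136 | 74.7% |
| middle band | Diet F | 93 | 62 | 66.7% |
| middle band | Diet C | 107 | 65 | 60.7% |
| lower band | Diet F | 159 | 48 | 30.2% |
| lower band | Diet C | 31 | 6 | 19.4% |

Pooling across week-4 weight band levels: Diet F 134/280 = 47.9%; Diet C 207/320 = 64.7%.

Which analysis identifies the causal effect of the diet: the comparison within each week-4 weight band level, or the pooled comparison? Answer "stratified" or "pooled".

pooled

Within every week-4 weight band level Diet F has the higher rate, yet pooled Diet C does — Simpson's reversal.
Because the diet influences week-4 weight band, week-4 weight band is a post-treatment mediator, not a confounder. Stratifying on it would bias the estimate; the causal effect is the crude pooled difference.
Pooled: Diet F 47.9% vs Diet C 64.7%; Diet C is higher overall.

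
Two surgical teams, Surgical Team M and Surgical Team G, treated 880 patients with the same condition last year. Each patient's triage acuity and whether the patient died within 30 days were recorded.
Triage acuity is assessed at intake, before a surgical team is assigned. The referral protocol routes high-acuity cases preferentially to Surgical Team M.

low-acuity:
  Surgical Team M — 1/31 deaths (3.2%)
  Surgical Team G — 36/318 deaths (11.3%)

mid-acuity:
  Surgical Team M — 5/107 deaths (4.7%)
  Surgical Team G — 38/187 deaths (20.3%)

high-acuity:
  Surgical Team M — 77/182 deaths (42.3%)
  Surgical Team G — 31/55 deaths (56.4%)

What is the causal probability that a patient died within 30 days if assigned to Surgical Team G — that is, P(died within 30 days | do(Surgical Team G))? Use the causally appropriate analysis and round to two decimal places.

Nothing the surgical team does changes triage acuity; the imbalance is an allocation artefact. With triage acuity also predicting the outcome, the pooled figure is confounded, and the within-stratum comparison is the causal one.
Standardising Surgical Team G to the population triage acuity mix: 0.397·36/318 + 0.334·38/187 + 0.269·31/55 = 0.265.

0.26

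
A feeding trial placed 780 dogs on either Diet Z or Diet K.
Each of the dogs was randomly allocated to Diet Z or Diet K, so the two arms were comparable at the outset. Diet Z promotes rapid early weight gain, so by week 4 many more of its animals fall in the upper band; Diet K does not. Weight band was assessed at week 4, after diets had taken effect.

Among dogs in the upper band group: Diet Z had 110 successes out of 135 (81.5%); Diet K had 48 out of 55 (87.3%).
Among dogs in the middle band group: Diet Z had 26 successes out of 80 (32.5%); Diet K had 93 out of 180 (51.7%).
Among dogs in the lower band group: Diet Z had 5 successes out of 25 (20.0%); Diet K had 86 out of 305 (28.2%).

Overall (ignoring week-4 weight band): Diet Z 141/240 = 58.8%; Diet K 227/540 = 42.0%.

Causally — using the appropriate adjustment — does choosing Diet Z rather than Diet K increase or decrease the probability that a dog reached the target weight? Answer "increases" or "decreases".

Stratifying would compare diets among dogs the diets themselves sorted into week-4 weight band groups — a form of selection on an intermediate. The unconditioned pooled rates give the total causal effect.
Pooled: Diet Z 58.8% vs Diet K 42.0%; Diet Z is higher overall.

increases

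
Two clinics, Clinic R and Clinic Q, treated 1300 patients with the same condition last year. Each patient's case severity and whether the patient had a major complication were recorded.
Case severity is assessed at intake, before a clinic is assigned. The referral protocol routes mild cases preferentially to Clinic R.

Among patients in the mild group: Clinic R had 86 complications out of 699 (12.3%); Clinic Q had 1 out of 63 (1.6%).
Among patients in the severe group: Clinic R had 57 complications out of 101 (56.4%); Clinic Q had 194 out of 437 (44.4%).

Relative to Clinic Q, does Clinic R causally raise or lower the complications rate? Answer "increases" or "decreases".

The stratified and pooled comparisons disagree (Clinic Q wins within each case severity; Clinic R wins overall), so the answer turns on the causal role of case severity.
Case severity differs across clinics for reasons unrelated to any effect of the clinic itself, and it separately predicts the outcome — a classic confounder. We must compare within case severity levels.
Within each level — mild: 12.3% vs 1.6%; severe: 56.4% vs 44.4% — Clinic Q is lower every time.

increases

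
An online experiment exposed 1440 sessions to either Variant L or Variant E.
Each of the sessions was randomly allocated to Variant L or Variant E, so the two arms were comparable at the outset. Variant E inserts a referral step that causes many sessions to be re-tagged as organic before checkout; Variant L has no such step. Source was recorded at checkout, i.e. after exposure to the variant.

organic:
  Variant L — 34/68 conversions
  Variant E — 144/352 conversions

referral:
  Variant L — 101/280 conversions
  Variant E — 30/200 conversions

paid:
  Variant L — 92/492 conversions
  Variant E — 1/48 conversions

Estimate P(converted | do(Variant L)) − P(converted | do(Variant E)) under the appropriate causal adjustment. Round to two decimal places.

The stratified and pooled comparisons disagree (Variant L wins within each traffic source; Variant E wins overall), so the answer turns on the causal role of traffic source.
Traffic source here is a post-treatment variable shaped by the variant; conditioning on it would introduce bias rather than remove it. The overall comparison is the causal one.
The causal difference is the pooled difference: 0.270 − 0.292 = -0.021.

-0.02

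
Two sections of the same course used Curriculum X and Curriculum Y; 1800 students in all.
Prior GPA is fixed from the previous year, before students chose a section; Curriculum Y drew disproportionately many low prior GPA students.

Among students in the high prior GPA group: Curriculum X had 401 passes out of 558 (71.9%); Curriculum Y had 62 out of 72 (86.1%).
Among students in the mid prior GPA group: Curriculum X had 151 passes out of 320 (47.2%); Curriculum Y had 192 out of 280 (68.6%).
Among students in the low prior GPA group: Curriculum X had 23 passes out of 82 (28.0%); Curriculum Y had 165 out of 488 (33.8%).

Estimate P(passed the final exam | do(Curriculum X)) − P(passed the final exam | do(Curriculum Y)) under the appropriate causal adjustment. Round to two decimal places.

Within every prior GPA band level Curriculum Y has the higher rate, yet pooled Curriculum X does — Simpson's reversal.
Here prior GPA band is a common cause — it drives both which teaching method a case falls under and the outcome. The crude comparison mixes populations; the stratum-specific rates are the causally relevant ones.
Adjusting over the population distribution of prior GPA band: 0.350·(0.719−0.861) + 0.333·(0.472−0.686) + 0.317·(0.280−0.338) = -0.139.

-0.14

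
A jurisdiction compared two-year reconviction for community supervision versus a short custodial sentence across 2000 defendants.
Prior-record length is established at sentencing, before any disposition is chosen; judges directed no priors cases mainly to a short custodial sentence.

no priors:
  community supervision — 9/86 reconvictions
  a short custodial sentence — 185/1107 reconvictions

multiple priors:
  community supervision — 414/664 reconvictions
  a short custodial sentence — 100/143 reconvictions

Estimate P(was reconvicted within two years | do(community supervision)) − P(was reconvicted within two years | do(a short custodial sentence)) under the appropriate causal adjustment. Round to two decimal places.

Prior-record length differs across dispositions for reasons unrelated to any effect of the disposition itself, and it separately predicts the outcome — a classic confounder. We must compare within prior-record length levels.
Adjusting over the population distribution of prior-record length: 0.597·(0.105−0.167) + 0.404·(0.623−0.699) = -0.068.

-0.07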